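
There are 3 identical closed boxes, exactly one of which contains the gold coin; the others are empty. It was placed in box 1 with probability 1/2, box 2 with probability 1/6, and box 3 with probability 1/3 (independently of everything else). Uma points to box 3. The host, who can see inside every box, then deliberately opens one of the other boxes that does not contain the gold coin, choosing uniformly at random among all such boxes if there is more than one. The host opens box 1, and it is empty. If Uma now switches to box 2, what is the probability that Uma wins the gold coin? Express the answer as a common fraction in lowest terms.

Consider each possible location of the gold coin in turn.
If it is in box 1 (prior 1/2): the host opened box 1, so this case is ruled out; weight (1/2)·0 = 0.
If it is in box 2 (prior 1/6): the host has no choice, probability 1; weight (1/6)·1 = 1/6.
If it is in box 3 (prior 1/3): the host has 2 equally likely choices, so probability 1/2; weight (1/3)·(1/2) = 1/6.
The weights sum to 1/3.
So P(the gold coin in box 2 | the host opened box 1) = (1/6) / (1/3) = 1/2.

1/2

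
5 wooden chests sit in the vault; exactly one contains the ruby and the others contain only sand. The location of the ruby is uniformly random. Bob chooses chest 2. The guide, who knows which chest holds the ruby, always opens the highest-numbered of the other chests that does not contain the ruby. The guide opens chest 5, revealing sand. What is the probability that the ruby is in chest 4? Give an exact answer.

1/4

Condition on the true location of the ruby.
If it is in any of chests 1, 2, 3, and 4 (prior 1/5 each): chest 5 is the highest-numbered option available, probability 1; weight (1/5)·1 = 1/5 each.
If it is in chest 5 (prior 1/5): the guide opened chest 5, so this case is ruled out; weight (1/5)·0 = 0.
The weights sum to 4/5.
So P(the ruby in chest 4 | the guide opened chest 5) = (1/5) / (4/5) = 1/4.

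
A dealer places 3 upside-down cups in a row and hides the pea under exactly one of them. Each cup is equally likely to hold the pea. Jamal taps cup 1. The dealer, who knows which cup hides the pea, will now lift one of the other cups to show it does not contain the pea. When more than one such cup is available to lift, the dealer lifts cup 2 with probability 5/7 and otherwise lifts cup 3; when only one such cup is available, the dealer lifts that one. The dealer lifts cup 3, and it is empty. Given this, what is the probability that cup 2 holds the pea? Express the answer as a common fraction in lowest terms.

7/9

Consider each possible location of the pea in turn.
If it is under cup 1 (prior 1/3): cup 2 is available but not opened, probability 2/7; weight (1/3)·(2/7) = 2/21.
If it is under cup 2 (prior 1/3): only cup 3 is available, probability 1; weight (1/3)·1 = 1/3.
If it is under cup 3 (prior 1/3): the dealer opened cup 3, so this case is ruled out; weight (1/3)·0 = 0.
The weights sum to 3/7.
So P(the pea under cup 2 | the dealer opened cup 3) = (1/3) / (3/7) = 7/9.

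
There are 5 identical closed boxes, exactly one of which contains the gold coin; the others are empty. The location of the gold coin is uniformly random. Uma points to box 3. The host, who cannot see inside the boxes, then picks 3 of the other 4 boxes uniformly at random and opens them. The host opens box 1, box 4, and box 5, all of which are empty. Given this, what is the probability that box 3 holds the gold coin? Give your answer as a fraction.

Condition on the true location of the gold coin.
If it is in any of boxes 1, 4, and 5 (prior 1/5 each): that box was opened and seen not to hold the prize — ruled out; weight (1/5)·0 = 0 each.
If it is in either of boxes 2 and 3 (prior 1/5 each): the host picks exactly this set with probability 1/4 regardless, and none is the prize; weight (1/5)·(1/4) = 1/20 each.
The weights sum to 1/10.
So P(the gold coin in box 3 | the host opened box 1, box 4, and box 5) = (1/20) / (1/10) = 1/2.

1/2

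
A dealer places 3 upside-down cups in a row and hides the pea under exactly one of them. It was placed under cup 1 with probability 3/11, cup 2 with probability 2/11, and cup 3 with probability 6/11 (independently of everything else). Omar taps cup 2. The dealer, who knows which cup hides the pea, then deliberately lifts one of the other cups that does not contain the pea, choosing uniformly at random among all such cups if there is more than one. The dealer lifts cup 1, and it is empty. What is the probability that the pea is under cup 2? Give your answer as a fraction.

1/7

Apply Bayes' rule, conditioning on where the pea actually is.
If it is under cup 1 (prior 3/11): the dealer opened cup 1, so this case is ruled out; weight (3/11)·0 = 0.
If it is under cup 2 (prior 2/11): the dealer has 2 equally likely choices, so probability 1/2; weight (2/11)·(1/2) = 1/11.
If it is under cup 3 (prior 6/11): the dealer has no choice, probability 1; weight (6/11)·1 = 6/11.
The weights sum to 7/11.
So P(the pea under cup 2 | the dealer opened cup 1) = (1/11) / (7/11) = 1/7.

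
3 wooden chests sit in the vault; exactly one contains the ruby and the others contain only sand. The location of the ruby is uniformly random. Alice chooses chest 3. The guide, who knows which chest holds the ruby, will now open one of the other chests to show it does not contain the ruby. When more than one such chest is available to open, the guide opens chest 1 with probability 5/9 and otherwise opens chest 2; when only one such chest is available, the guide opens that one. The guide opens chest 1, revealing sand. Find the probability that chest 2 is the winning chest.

9/14

Apply Bayes' rule, conditioning on where the ruby actually is.
If it is in chest 1 (prior 1/3): the guide opened chest 1, so this case is ruled out; weight (1/3)·0 = 0.
If it is in chest 2 (prior 1/3): only chest 1 is available, probability 1; weight (1/3)·1 = 1/3.
If it is in chest 3 (prior 1/3): chest 1 is available, opened with probability 5/9; weight (1/3)·(5/9) = 5/27.
The weights sum to 14/27.
So P(the ruby in chest 2 | the guide opened chest 1) = (1/3) / (14/27) = 9/14.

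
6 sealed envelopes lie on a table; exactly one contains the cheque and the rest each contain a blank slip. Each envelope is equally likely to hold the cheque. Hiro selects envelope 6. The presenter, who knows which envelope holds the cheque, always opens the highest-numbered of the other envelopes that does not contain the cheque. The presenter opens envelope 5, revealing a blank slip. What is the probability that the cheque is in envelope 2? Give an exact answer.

1/5

Apply Bayes' rule, conditioning on where the cheque actually is.
If it is in any of envelopes 1, 2, 3, 4, and 6 (prior 1/6 each): envelope 5 is the highest-numbered option available, probability 1; weight (1/6)·1 = 1/6 each.
If it is in envelope 5 (prior 1/6): the presenter opened envelope 5, so this case is ruled out; weight (1/6)·0 = 0.
The weights sum to 5/6.
So P(the cheque in envelope 2 | the presenter opened envelope 5) = (1/6) / (5/6) = 1/5.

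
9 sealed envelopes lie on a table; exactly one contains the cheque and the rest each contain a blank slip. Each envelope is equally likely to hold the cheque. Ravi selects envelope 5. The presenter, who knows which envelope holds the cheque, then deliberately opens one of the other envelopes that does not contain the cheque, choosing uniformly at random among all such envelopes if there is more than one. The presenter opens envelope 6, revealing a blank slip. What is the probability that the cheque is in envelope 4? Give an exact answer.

8/63

Consider each possible location of the cheque in turn.
If it is in any of envelopes 1, 2, 3, 4, 7, 8, and 9 (prior 1/9 each): the presenter has 7 equally likely choices, so probability 1/7; weight (1/9)·(1/7) = 1/63 each.
If it is in envelope 5 (prior 1/9): the presenter has 8 equally likely choices, so probability 1/8; weight (1/9)·(1/8) = 1/72.
If it is in envelope 6 (prior 1/9): the presenter opened envelope 6, so this case is ruled out; weight (1/9)·0 = 0.
The weights sum to 1/8.
So P(the cheque in envelope 4 | the presenter opened envelope 6) = (1/63) / (1/8) = 8/63.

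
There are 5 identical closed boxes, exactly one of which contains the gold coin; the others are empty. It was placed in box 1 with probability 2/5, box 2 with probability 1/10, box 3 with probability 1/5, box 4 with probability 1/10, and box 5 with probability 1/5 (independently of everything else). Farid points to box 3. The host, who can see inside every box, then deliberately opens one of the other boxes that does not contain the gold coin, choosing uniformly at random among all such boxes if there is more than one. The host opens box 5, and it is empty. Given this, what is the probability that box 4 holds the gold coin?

2/15

Consider each possible location of the gold coin in turn.
If it is in box 1 (prior 2/5): the host has 3 equally likely choices, so probability 1/3; weight (2/5)·(1/3) = 2/15.
If it is in either of boxes 2 and 4 (prior 1/10 each): the host has 3 equally likely choices, so probability 1/3; weight (1/10)·(1/3) = 1/30 each.
If it is in box 3 (prior 1/5): the host has 4 equally likely choices, so probability 1/4; weight (1/5)·(1/4) = 1/20.
If it is in box 5 (prior 1/5): the host opened box 5, so this case is ruled out; weight (1/5)·0 = 0.
The weights sum to 1/4.
So P(the gold coin in box 4 | the host opened box 5) = (1/30) / (1/4) = 2/15.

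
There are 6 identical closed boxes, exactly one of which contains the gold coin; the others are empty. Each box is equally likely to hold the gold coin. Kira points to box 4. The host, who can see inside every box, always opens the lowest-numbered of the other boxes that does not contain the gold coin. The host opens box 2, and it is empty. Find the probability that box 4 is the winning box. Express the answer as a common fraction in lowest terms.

Condition on the true location of the gold coin.
If it is in box 1 (prior 1/6): box 2 is the lowest-numbered option available, probability 1; weight (1/6)·1 = 1/6.
If it is in box 2 (prior 1/6): the host opened box 2, so this case is ruled out; weight (1/6)·0 = 0.
If it is in any of boxes 3, 4, 5, and 6 (prior 1/6 each): the host would have opened box 1 instead, probability 0; weight (1/6)·0 = 0 each.
The weights sum to 1/6.
So P(the gold coin in box 4 | the host opened box 2) = 0 / (1/6) = 0.

0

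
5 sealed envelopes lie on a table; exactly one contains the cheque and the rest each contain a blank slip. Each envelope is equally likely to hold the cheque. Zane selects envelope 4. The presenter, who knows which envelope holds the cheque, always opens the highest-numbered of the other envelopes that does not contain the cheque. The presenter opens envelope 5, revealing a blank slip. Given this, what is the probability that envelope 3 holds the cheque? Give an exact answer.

Consider each possible location of the cheque in turn.
If it is in any of envelopes 1, 2, 3, and 4 (prior 1/5 each): envelope 5 is the highest-numbered option available, probability 1; weight (1/5)·1 = 1/5 each.
If it is in envelope 5 (prior 1/5): the presenter opened envelope 5, so this case is ruled out; weight (1/5)·0 = 0.
The weights sum to 4/5.
So P(the cheque in envelope 3 | the presenter opened envelope 5) = (1/5) / (4/5) = 1/4.

1/4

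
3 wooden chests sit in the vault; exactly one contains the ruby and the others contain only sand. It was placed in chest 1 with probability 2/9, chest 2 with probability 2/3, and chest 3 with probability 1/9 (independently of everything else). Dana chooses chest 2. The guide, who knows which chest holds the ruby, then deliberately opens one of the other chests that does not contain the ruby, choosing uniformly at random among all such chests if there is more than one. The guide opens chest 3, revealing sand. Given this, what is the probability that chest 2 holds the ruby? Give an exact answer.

3/5

Apply Bayes' rule, conditioning on where the ruby actually is.
If it is in chest 1 (prior 2/9): the guide has no choice, probability 1; weight (2/9)·1 = 2/9.
If it is in chest 2 (prior 2/3): the guide has 2 equally likely choices, so probability 1/2; weight (2/3)·(1/2) = 1/3.
If it is in chest 3 (prior 1/9): the guide opened chest 3, so this case is ruled out; weight (1/9)·0 = 0.
The weights sum to 5/9.
So P(the ruby in chest 2 | the guide opened chest 3) = (1/3) / (5/9) = 3/5.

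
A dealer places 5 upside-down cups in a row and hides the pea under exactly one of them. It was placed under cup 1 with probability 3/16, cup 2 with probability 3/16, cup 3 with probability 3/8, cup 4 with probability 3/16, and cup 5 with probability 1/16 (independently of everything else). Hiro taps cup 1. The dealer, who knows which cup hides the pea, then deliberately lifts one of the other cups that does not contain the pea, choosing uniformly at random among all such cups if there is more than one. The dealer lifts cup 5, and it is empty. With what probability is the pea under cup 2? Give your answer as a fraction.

4/19

Apply Bayes' rule, conditioning on where the pea actually is.
If it is under cup 1 (prior 3/16): the dealer has 4 equally likely choices, so probability 1/4; weight (3/16)·(1/4) = 3/64.
If it is under either of cups 2 and 4 (prior 3/16 each): the dealer has 3 equally likely choices, so probability 1/3; weight (3/16)·(1/3) = 1/16 each.
If it is under cup 3 (prior 3/8): the dealer has 3 equally likely choices, so probability 1/3; weight (3/8)·(1/3) = 1/8.
If it is under cup 5 (prior 1/16): the dealer opened cup 5, so this case is ruled out; weight (1/16)·0 = 0.
The weights sum to 19/64.
So P(the pea under cup 2 | the dealer opened cup 5) = (1/16) / (19/64) = 4/19.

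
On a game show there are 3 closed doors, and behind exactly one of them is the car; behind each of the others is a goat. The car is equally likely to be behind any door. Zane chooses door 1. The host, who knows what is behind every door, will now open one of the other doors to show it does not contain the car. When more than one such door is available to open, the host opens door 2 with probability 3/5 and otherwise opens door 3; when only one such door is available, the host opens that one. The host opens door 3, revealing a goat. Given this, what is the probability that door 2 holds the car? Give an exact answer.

Consider each possible location of the car in turn.
If it is behind door 1 (prior 1/3): door 2 is available but not opened, probability 2/5; weight (1/3)·(2/5) = 2/15.
If it is behind door 2 (prior 1/3): only door 3 is available, probability 1; weight (1/3)·1 = 1/3.
If it is behind door 3 (prior 1/3): the host opened door 3, so this case is ruled out; weight (1/3)·0 = 0.
The weights sum to 7/15.
So P(the car behind door 2 | the host opened door 3) = (1/3) / (7/15) = 5/7.

5/7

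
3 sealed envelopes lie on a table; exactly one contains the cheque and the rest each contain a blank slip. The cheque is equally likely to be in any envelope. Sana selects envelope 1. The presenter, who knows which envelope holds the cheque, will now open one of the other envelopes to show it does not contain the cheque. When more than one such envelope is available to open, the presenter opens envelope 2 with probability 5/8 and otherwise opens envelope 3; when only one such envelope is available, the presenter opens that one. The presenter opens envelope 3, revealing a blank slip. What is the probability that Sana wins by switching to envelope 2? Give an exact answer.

8/11

Consider each possible location of the cheque in turn.
If it is in envelope 1 (prior 1/3): envelope 2 is available but not opened, probability 3/8; weight (1/3)·(3/8) = 1/8.
If it is in envelope 2 (prior 1/3): only envelope 3 is available, probability 1; weight (1/3)·1 = 1/3.
If it is in envelope 3 (prior 1/3): the presenter opened envelope 3, so this case is ruled out; weight (1/3)·0 = 0.
The weights sum to 11/24.
So P(the cheque in envelope 2 | the presenter opened envelope 3) = (1/3) / (11/24) = 8/11.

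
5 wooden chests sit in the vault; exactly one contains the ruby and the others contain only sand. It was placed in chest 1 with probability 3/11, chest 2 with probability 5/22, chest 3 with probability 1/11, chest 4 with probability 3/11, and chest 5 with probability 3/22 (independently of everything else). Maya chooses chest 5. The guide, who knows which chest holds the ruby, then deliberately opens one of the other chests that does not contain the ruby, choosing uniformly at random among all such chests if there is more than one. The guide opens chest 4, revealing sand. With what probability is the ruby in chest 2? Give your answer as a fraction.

Consider each possible location of the ruby in turn.
If it is in chest 1 (prior 3/11): the guide has 3 equally likely choices, so probability 1/3; weight (3/11)·(1/3) = 1/11.
If it is in chest 2 (prior 5/22): the guide has 3 equally likely choices, so probability 1/3; weight (5/22)·(1/3) = 5/66.
If it is in chest 3 (prior 1/11): the guide has 3 equally likely choices, so probability 1/3; weight (1/11)·(1/3) = 1/33.
If it is in chest 4 (prior 3/11): the guide opened chest 4, so this case is ruled out; weight (3/11)·0 = 0.
If it is in chest 5 (prior 3/22): the guide has 4 equally likely choices, so probability 1/4; weight (3/22)·(1/4) = 3/88.
The weights sum to 61/264.
So P(the ruby in chest 2 | the guide opened chest 4) = (5/66) / (61/264) = 20/61.

20/61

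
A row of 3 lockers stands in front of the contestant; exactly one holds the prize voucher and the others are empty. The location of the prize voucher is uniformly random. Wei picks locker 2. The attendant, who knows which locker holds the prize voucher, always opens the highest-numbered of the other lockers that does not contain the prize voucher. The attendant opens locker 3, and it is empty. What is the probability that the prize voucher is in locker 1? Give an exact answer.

Apply Bayes' rule, conditioning on where the prize voucher actually is.
If it is in either of lockers 1 and 2 (prior 1/3 each): locker 3 is the highest-numbered option available, probability 1; weight (1/3)·1 = 1/3 each.
If it is in locker 3 (prior 1/3): the attendant opened locker 3, so this case is ruled out; weight (1/3)·0 = 0.
The weights sum to 2/3.
So P(the prize voucher in locker 1 | the attendant opened locker 3) = (1/3) / (2/3) = 1/2.

1/2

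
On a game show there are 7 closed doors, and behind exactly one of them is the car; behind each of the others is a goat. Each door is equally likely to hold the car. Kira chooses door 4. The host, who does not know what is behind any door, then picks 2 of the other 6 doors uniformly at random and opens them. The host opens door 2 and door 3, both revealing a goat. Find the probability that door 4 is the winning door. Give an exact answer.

Apply Bayes' rule, conditioning on where the car actually is.
If it is behind any of doors 1, 4, 5, 6, and 7 (prior 1/7 each): the host picks exactly this set with probability 1/15 regardless, and none is the prize; weight (1/7)·(1/15) = 1/105 each.
If it is behind either of doors 2 and 3 (prior 1/7 each): that door was opened and seen not to hold the prize — ruled out; weight (1/7)·0 = 0 each.
The weights sum to 1/21.
So P(the car behind door 4 | the host opened door 2 and door 3) = (1/105) / (1/21) = 1/5.

1/5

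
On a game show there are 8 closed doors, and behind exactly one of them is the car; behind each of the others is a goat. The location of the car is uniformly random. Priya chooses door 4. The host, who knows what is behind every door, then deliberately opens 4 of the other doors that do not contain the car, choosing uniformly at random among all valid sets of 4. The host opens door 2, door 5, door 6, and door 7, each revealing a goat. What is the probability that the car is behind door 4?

1/8

Apply Bayes' rule, conditioning on where the car actually is.
If it is behind any of doors 1, 3, and 8 (prior 1/8 each): the host has 15 equally likely choices, so probability 1/15; weight (1/8)·(1/15) = 1/120 each.
If it is behind any of doors 2, 5, 6, and 7 (prior 1/8 each): that door was opened and seen not to hold the prize — ruled out; weight (1/8)·0 = 0 each.
If it is behind door 4 (prior 1/8): the host has 35 equally likely choices, so probability 1/35; weight (1/8)·(1/35) = 1/280.
The weights sum to 1/35.
So P(the car behind door 4 | the host opened door 2, door 5, door 6, and door 7) = (1/280) / (1/35) = 1/8.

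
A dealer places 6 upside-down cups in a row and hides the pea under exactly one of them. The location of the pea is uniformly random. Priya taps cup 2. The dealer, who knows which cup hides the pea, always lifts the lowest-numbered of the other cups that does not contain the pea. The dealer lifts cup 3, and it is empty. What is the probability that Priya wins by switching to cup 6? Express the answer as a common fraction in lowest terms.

Consider each possible location of the pea in turn.
If it is under cup 1 (prior 1/6): cup 3 is the lowest-numbered option available, probability 1; weight (1/6)·1 = 1/6.
If it is under any of cups 2, 4, 5, and 6 (prior 1/6 each): the dealer would have opened cup 1 instead, probability 0; weight (1/6)·0 = 0 each.
If it is under cup 3 (prior 1/6): the dealer opened cup 3, so this case is ruled out; weight (1/6)·0 = 0.
The weights sum to 1/6.
So P(the pea under cup 6 | the dealer opened cup 3) = 0 / (1/6) = 0.

0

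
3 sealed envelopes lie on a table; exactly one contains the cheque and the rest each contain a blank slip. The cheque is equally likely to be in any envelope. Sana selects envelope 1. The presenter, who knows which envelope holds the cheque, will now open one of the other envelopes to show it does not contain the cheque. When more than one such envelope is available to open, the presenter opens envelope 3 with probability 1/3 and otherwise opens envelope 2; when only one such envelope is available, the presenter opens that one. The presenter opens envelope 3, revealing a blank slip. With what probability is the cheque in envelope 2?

Apply Bayes' rule, conditioning on where the cheque actually is.
If it is in envelope 1 (prior 1/3): envelope 3 is available, opened with probability 1/3; weight (1/3)·(1/3) = 1/9.
If it is in envelope 2 (prior 1/3): only envelope 3 is available, probability 1; weight (1/3)·1 = 1/3.
If it is in envelope 3 (prior 1/3): the presenter opened envelope 3, so this case is ruled out; weight (1/3)·0 = 0.
The weights sum to 4/9.
So P(the cheque in envelope 2 | the presenter opened envelope 3) = (1/3) / (4/9) = 3/4.

3/4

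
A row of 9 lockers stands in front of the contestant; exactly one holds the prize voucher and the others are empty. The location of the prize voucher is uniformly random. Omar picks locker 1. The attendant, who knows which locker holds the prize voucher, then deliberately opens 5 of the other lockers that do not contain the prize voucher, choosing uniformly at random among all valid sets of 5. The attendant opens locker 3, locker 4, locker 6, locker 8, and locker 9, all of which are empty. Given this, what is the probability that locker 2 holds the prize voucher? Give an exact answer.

Condition on the true location of the prize voucher.
If it is in locker 1 (prior 1/9): the attendant has 56 equally likely choices, so probability 1/56; weight (1/9)·(1/56) = 1/504.
If it is in any of lockers 2, 5, and 7 (prior 1/9 each): the attendant has 21 equally likely choices, so probability 1/21; weight (1/9)·(1/21) = 1/189 each.
If it is in any of lockers 3, 4, 6, 8, and 9 (prior 1/9 each): that locker was opened and seen not to hold the prize — ruled out; weight (1/9)·0 = 0 each.
The weights sum to 1/56.
So P(the prize voucher in locker 2 | the attendant opened locker 3, locker 4, locker 6, locker 8, and locker 9) = (1/189) / (1/56) = 8/27.

8/27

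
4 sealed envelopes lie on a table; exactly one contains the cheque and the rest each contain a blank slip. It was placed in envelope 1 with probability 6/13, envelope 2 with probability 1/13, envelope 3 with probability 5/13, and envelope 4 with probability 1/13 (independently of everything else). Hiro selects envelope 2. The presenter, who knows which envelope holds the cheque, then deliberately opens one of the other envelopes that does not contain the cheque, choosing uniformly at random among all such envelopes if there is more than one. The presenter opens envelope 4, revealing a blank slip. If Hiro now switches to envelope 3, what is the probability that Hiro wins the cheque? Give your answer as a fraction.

Apply Bayes' rule, conditioning on where the cheque actually is.
If it is in envelope 1 (prior 6/13): the presenter has 2 equally likely choices, so probability 1/2; weight (6/13)·(1/2) = 3/13.
If it is in envelope 2 (prior 1/13): the presenter has 3 equally likely choices, so probability 1/3; weight (1/13)·(1/3) = 1/39.
If it is in envelope 3 (prior 5/13): the presenter has 2 equally likely choices, so probability 1/2; weight (5/13)·(1/2) = 5/26.
If it is in envelope 4 (prior 1/13): the presenter opened envelope 4, so this case is ruled out; weight (1/13)·0 = 0.
The weights sum to 35/78.
So P(the cheque in envelope 3 | the presenter opened envelope 4) = (5/26) / (35/78) = 3/7.

3/7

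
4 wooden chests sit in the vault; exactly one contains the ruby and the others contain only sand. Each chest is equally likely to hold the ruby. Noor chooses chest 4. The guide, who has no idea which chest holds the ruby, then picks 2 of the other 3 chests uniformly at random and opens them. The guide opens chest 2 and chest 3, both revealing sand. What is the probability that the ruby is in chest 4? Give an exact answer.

1/2

Because the guide chose which chests to open without knowing where the ruby is, the choice is independent of the prize location. Learning that none of the 2 opened chests holds the ruby simply rules out those 2 locations and leaves the remaining 2 chests still equally likely by symmetry.
So P(the ruby in chest 4) = 1/2.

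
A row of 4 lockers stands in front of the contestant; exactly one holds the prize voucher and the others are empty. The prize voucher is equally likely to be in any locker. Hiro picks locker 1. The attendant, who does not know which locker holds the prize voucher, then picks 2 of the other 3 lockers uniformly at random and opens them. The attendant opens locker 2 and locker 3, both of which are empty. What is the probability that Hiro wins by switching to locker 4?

1/2

Because the attendant chose which lockers to open without knowing where the prize voucher is, the choice is independent of the prize location. Learning that none of the 2 opened lockers holds the prize voucher simply rules out those 2 locations and leaves the remaining 2 lockers still equally likely by symmetry.
So P(the prize voucher in locker 4) = 1/2.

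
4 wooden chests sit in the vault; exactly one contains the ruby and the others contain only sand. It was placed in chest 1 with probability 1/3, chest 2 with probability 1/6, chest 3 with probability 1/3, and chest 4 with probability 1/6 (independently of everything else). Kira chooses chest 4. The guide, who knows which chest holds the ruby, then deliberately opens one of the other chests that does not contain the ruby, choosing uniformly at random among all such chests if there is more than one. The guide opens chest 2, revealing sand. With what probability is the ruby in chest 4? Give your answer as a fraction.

Condition on the true location of the ruby.
If it is in either of chests 1 and 3 (prior 1/3 each): the guide has 2 equally likely choices, so probability 1/2; weight (1/3)·(1/2) = 1/6 each.
If it is in chest 2 (prior 1/6): the guide opened chest 2, so this case is ruled out; weight (1/6)·0 = 0.
If it is in chest 4 (prior 1/6): the guide has 3 equally likely choices, so probability 1/3; weight (1/6)·(1/3) = 1/18.
The weights sum to 7/18.
So P(the ruby in chest 4 | the guide opened chest 2) = (1/18) / (7/18) = 1/7.

1/7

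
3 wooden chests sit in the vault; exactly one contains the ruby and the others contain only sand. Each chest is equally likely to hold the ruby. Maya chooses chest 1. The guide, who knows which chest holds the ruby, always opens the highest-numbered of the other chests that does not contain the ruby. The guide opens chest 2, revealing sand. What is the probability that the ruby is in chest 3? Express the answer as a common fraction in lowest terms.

1

Apply Bayes' rule, conditioning on where the ruby actually is.
If it is in chest 1 (prior 1/3): the guide would have opened chest 3 instead, probability 0; weight (1/3)·0 = 0.
If it is in chest 2 (prior 1/3): the guide opened chest 2, so this case is ruled out; weight (1/3)·0 = 0.
If it is in chest 3 (prior 1/3): chest 2 is the highest-numbered option available, probability 1; weight (1/3)·1 = 1/3.
The weights sum to 1/3.
So P(the ruby in chest 3 | the guide opened chest 2) = (1/3) / (1/3) = 1.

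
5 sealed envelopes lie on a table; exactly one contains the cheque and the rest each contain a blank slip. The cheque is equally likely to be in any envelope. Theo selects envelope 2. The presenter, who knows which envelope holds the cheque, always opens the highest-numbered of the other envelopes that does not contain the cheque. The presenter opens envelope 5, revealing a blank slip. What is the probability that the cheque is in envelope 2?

Consider each possible location of the cheque in turn.
If it is in any of envelopes 1, 2, 3, and 4 (prior 1/5 each): envelope 5 is the highest-numbered option available, probability 1; weight (1/5)·1 = 1/5 each.
If it is in envelope 5 (prior 1/5): the presenter opened envelope 5, so this case is ruled out; weight (1/5)·0 = 0.
The weights sum to 4/5.
So P(the cheque in envelope 2 | the presenter opened envelope 5) = (1/5) / (4/5) = 1/4.

1/4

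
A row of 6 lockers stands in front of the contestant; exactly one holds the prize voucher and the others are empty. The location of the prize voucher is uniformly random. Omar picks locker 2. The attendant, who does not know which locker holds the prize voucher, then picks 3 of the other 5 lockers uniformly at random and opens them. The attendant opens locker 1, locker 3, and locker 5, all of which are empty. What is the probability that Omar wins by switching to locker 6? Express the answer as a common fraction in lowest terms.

1/3

Because the attendant chose which lockers to open without knowing where the prize voucher is, the choice is independent of the prize location. Learning that none of the 3 opened lockers holds the prize voucher simply rules out those 3 locations and leaves the remaining 3 lockers still equally likely by symmetry.
So P(the prize voucher in locker 6) = 1/3.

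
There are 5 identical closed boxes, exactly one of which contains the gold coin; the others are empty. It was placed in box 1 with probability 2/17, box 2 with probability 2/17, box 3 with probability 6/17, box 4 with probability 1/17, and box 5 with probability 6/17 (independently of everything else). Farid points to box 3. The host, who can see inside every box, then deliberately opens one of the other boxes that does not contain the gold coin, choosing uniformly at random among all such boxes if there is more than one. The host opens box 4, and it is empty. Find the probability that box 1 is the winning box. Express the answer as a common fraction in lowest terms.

4/29

Condition on the true location of the gold coin.
If it is in either of boxes 1 and 2 (prior 2/17 each): the host has 3 equally likely choices, so probability 1/3; weight (2/17)·(1/3) = 2/51 each.
If it is in box 3 (prior 6/17): the host has 4 equally likely choices, so probability 1/4; weight (6/17)·(1/4) = 3/34.
If it is in box 4 (prior 1/17): the host opened box 4, so this case is ruled out; weight (1/17)·0 = 0.
If it is in box 5 (prior 6/17): the host has 3 equally likely choices, so probability 1/3; weight (6/17)·(1/3) = 2/17.
The weights sum to 29/102.
So P(the gold coin in box 1 | the host opened box 4) = (2/51) / (29/102) = 4/29.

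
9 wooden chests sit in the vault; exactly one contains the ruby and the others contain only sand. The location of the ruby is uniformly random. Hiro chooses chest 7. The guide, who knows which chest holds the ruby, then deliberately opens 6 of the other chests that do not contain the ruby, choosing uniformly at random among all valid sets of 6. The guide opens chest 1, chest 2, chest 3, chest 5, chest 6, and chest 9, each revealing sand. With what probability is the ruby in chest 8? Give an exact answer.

4/9

Apply Bayes' rule, conditioning on where the ruby actually is.
If it is in any of chests 1, 2, 3, 5, 6, and 9 (prior 1/9 each): that chest was opened and seen not to hold the prize — ruled out; weight (1/9)·0 = 0 each.
If it is in either of chests 4 and 8 (prior 1/9 each): the guide has 7 equally likely choices, so probability 1/7; weight (1/9)·(1/7) = 1/63 each.
If it is in chest 7 (prior 1/9): the guide has 28 equally likely choices, so probability 1/28; weight (1/9)·(1/28) = 1/252.
The weights sum to 1/28.
So P(the ruby in chest 8 | the guide opened chest 1, chest 2, chest 3, chest 5, chest 6, and chest 9) = (1/63) / (1/28) = 4/9.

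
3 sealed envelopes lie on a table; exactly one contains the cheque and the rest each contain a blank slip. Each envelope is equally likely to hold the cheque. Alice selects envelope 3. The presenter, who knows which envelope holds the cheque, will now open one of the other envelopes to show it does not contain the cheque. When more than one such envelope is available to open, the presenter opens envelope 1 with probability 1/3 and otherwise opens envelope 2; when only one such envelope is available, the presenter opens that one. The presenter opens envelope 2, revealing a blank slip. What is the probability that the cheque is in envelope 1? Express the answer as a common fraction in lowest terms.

Apply Bayes' rule, conditioning on where the cheque actually is.
If it is in envelope 1 (prior 1/3): only envelope 2 is available, probability 1; weight (1/3)·1 = 1/3.
If it is in envelope 2 (prior 1/3): the presenter opened envelope 2, so this case is ruled out; weight (1/3)·0 = 0.
If it is in envelope 3 (prior 1/3): envelope 1 is available but not opened, probability 2/3; weight (1/3)·(2/3) = 2/9.
The weights sum to 5/9.
So P(the cheque in envelope 1 | the presenter opened envelope 2) = (1/3) / (5/9) = 3/5.

3/5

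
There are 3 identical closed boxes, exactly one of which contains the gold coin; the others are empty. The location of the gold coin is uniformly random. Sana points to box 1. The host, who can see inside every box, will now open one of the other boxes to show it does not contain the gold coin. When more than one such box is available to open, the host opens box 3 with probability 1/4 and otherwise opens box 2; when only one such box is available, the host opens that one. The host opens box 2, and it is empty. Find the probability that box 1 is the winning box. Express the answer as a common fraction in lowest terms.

3/7

Apply Bayes' rule, conditioning on where the gold coin actually is.
If it is in box 1 (prior 1/3): box 3 is available but not opened, probability 3/4; weight (1/3)·(3/4) = 1/4.
If it is in box 2 (prior 1/3): the host opened box 2, so this case is ruled out; weight (1/3)·0 = 0.
If it is in box 3 (prior 1/3): only box 2 is available, probability 1; weight (1/3)·1 = 1/3.
The weights sum to 7/12.
So P(the gold coin in box 1 | the host opened box 2) = (1/4) / (7/12) = 3/7.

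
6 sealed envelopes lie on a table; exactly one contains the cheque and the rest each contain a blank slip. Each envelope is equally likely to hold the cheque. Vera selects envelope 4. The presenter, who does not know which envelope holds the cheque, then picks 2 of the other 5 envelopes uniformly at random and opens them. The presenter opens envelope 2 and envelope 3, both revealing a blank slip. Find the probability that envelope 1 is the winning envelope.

Because the presenter chose which envelopes to open without knowing where the cheque is, the choice is independent of the prize location. Learning that none of the 2 opened envelopes holds the cheque simply rules out those 2 locations and leaves the remaining 4 envelopes still equally likely by symmetry.
So P(the cheque in envelope 1) = 1/4.

1/4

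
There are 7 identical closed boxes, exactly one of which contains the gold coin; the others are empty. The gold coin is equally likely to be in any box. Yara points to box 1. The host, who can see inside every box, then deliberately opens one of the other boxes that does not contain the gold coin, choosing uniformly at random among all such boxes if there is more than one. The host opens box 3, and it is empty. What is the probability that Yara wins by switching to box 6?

Apply Bayes' rule, conditioning on where the gold coin actually is.
If it is in box 1 (prior 1/7): the host has 6 equally likely choices, so probability 1/6; weight (1/7)·(1/6) = 1/42.
If it is in any of boxes 2, 4, 5, 6, and 7 (prior 1/7 each): the host has 5 equally likely choices, so probability 1/5; weight (1/7)·(1/5) = 1/35 each.
If it is in box 3 (prior 1/7): the host opened box 3, so this case is ruled out; weight (1/7)·0 = 0.
The weights sum to 1/6.
So P(the gold coin in box 6 | the host opened box 3) = (1/35) / (1/6) = 6/35.

6/35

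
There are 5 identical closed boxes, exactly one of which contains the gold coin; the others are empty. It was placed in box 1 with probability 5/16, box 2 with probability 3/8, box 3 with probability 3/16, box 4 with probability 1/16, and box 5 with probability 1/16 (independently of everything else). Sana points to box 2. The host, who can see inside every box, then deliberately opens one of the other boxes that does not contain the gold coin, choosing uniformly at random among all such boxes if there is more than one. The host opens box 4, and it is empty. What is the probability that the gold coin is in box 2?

Consider each possible location of the gold coin in turn.
If it is in box 1 (prior 5/16): the host has 3 equally likely choices, so probability 1/3; weight (5/16)·(1/3) = 5/48.
If it is in box 2 (prior 3/8): the host has 4 equally likely choices, so probability 1/4; weight (3/8)·(1/4) = 3/32.
If it is in box 3 (prior 3/16): the host has 3 equally likely choices, so probability 1/3; weight (3/16)·(1/3) = 1/16.
If it is in box 4 (prior 1/16): the host opened box 4, so this case is ruled out; weight (1/16)·0 = 0.
If it is in box 5 (prior 1/16): the host has 3 equally likely choices, so probability 1/3; weight (1/16)·(1/3) = 1/48.
The weights sum to 9/32.
So P(the gold coin in box 2 | the host opened box 4) = (3/32) / (9/32) = 1/3.

1/3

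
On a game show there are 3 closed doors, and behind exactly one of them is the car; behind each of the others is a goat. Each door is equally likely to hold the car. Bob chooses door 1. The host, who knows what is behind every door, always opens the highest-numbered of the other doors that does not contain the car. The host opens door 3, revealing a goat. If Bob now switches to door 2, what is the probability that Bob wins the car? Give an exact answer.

1/2

Condition on the true location of the car.
If it is behind either of doors 1 and 2 (prior 1/3 each): door 3 is the highest-numbered option available, probability 1; weight (1/3)·1 = 1/3 each.
If it is behind door 3 (prior 1/3): the host opened door 3, so this case is ruled out; weight (1/3)·0 = 0.
The weights sum to 2/3.
So P(the car behind door 2 | the host opened door 3) = (1/3) / (2/3) = 1/2.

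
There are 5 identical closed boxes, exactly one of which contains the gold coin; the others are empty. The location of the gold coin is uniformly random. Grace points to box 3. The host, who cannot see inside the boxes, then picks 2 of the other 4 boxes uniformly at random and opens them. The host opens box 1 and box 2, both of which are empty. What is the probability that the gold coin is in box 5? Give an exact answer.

Condition on the true location of the gold coin.
If it is in either of boxes 1 and 2 (prior 1/5 each): that box was opened and seen not to hold the prize — ruled out; weight (1/5)·0 = 0 each.
If it is in any of boxes 3, 4, and 5 (prior 1/5 each): the host picks exactly this set with probability 1/6 regardless, and none is the prize; weight (1/5)·(1/6) = 1/30 each.
The weights sum to 1/10.
So P(the gold coin in box 5 | the host opened box 1 and box 2) = (1/30) / (1/10) = 1/3.

1/3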